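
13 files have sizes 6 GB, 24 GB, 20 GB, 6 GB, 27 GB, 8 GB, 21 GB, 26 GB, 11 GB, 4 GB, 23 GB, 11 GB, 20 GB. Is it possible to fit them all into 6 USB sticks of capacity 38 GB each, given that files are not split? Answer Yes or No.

No

Total = 207 GB; ⌈207/38⌉ = 6.
7 files each exceed half the capacity and cannot share a USB stick, forcing at least 7 USB sticks.
At least 7 USB sticks are required, but only 6 are allowed.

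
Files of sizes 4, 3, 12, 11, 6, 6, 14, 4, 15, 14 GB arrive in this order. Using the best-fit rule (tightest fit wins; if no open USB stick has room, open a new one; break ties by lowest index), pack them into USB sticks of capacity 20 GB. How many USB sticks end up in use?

5

  4 → USB stick 1 (new)  [load 4/20]
  3 → USB stick 1  [load 7/20]
  12 → USB stick 1  [load 19/20]
  11 → USB stick 2 (new)  [load 11/20]
  6 → USB stick 2  [load 17/20]
  6 → USB stick 3 (new)  [load 6/20]
  14 → USB stick 3  [load 20/20]
  4 → USB stick 4 (new)  [load 4/20]
  15 → USB stick 4  [load 19/20]
  14 → USB stick 5 (new)  [load 14/20]
5 USB sticks opened.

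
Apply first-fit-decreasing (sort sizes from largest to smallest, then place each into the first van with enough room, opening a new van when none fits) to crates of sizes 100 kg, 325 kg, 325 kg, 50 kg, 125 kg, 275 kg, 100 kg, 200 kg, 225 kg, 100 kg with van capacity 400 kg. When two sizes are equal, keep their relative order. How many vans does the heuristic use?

5

Sorted descending: 325, 325, 275, 225, 200, 125, 100, 100, 100, 50.
  325 → van 1 (new)  [load 325/400]
  325 → van 2 (new)  [load 325/400]
  275 → van 3 (new)  [load 275/400]
  225 → van 4 (new)  [load 225/400]
  200 → van 5 (new)  [load 200/400]
  125 → van 3  [load 400/400]
  100 → van 4  [load 325/400]
  100 → van 5  [load 300/400]
  100 → van 5  [load 400/400]
  50 → van 1  [load 375/400]
5 vans opened.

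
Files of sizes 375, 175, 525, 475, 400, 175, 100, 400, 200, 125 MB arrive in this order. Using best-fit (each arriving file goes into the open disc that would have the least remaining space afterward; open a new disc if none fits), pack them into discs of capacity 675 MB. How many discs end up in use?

5

  375 → disc 1 (new)  [load 375/675]
  175 → disc 1  [load 550/675]
  525 → disc 2 (new)  [load 525/675]
  475 → disc 3 (new)  [load 475/675]
  400 → disc 4 (new)  [load 400/675]
  175 → disc 3  [load 650/675]
  100 → disc 1  [load 650/675]
  400 → disc 5 (new)  [load 400/675]
  200 → disc 4  [load 600/675]
  125 → disc 2  [load 650/675]
5 discs opened.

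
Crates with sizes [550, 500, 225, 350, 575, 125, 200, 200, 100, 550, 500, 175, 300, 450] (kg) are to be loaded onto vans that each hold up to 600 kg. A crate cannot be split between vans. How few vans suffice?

Total = 575 + 550 + 550 + 500 + 500 + 450 + 350 + 300 + 225 + 200 + 200 + 175 + 125 + 100 = 4800 kg.
Lower bound: ⌈4800/600⌉ = 8 vans.
A packing using 9 vans:
  van 1: 575 = 575
  van 2: 550 = 550
  van 3: 550 = 550
  van 4: 500 + 100 = 600
  van 5: 500 = 500
  van 6: 450 + 125 = 575
  van 7: 350 + 225 = 575
  van 8: 300 + 200 = 500
  van 9: 200 + 175 = 375
No arrangement into 8 vans stays within capacity, so 9 is optimal.

9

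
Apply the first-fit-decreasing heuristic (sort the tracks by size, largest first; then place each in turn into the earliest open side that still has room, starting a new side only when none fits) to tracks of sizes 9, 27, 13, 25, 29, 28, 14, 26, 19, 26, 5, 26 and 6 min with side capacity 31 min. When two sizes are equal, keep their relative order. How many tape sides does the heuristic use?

9

Sorted descending: 29, 28, 27, 26, 26, 26, 25, 19, 14, 13, 9, 6, 5.
  29 → side 1 (new)  [load 29/31]
  28 → side 2 (new)  [load 28/31]
  27 → side 3 (new)  [load 27/31]
  26 → side 4 (new)  [load 26/31]
  26 → side 5 (new)  [load 26/31]
  26 → side 6 (new)  [load 26/31]
  25 → side 7 (new)  [load 25/31]
  19 → side 8 (new)  [load 19/31]
  14 → side 9 (new)  [load 14/31]
  13 → side 9  [load 27/31]
  9 → side 8  [load 28/31]
  6 → side 7  [load 31/31]
  5 → side 4  [load 31/31]
9 tape sides opened.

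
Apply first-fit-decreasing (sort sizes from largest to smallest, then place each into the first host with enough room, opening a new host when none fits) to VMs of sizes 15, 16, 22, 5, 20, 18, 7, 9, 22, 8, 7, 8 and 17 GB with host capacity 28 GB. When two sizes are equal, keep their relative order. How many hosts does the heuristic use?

7

Sorted descending: 22, 22, 20, 18, 17, 16, 15, 9, 8, 8, 7, 7, 5.
  22 → host 1 (new)  [load 22/28]
  22 → host 2 (new)  [load 22/28]
  20 → host 3 (new)  [load 20/28]
  18 → host 4 (new)  [load 18/28]
  17 → host 5 (new)  [load 17/28]
  16 → host 6 (new)  [load 16/28]
  15 → host 7 (new)  [load 15/28]
  9 → host 4  [load 27/28]
  8 → host 3  [load 28/28]
  8 → host 5  [load 25/28]
  7 → host 6  [load 23/28]
  7 → host 7  [load 22/28]
  5 → host 1  [load 27/28]
7 hosts opened.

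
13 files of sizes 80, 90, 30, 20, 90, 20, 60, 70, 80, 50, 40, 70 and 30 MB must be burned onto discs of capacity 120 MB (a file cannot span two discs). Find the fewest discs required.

7

Total = 90 + 90 + 80 + 80 + 70 + 70 + 60 + 50 + 40 + 30 + 30 + 20 + 20 = 730 MB.
Lower bound: ⌈730/120⌉ = 7 discs.
A packing using 7 discs:
  disc 1: 90 + 30 = 120
  disc 2: 90 + 30 = 120
  disc 3: 80 + 40 = 120
  disc 4: 80 + 20 + 20 = 120
  disc 5: 70 + 50 = 120
  disc 6: 70 = 70
  disc 7: 60 = 60
This matches the lower bound, so 7 is optimal.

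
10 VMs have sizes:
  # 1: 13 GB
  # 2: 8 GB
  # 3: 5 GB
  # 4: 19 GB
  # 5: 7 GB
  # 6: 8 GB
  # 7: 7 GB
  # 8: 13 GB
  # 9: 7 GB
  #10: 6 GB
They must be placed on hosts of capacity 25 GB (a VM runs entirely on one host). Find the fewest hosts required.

Total = 19 + 13 + 13 + 8 + 8 + 7 + 7 + 7 + 6 + 5 = 93 GB.
Lower bound: ⌈93/25⌉ = 4 hosts.
A packing using 4 hosts:
  host 1: 19 + 6 = 25
  host 2: 13 + 8 = 21
  host 3: 13 + 7 + 5 = 25
  host 4: 8 + 7 + 7 = 22
This matches the lower bound, so 4 is optimal.

4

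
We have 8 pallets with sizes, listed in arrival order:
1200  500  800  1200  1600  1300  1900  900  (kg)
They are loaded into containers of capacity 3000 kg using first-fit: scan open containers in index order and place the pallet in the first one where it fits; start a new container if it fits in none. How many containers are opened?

4

  1200 → container 1 (new)  [load 1200/3000]
  500 → container 1  [load 1700/3000]
  800 → container 1  [load 2500/3000]
  1200 → container 2 (new)  [load 1200/3000]
  1600 → container 2  [load 2800/3000]
  1300 → container 3 (new)  [load 1300/3000]
  1900 → container 4 (new)  [load 1900/3000]
  900 → container 3  [load 2200/3000]
4 containers opened.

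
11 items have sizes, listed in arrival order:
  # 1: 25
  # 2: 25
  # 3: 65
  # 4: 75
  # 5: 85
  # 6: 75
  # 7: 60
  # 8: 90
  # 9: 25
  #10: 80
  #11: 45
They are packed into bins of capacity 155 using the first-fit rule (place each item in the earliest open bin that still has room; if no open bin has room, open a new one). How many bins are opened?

5

  25 → bin 1 (new)  [load 25/155]
  25 → bin 1  [load 50/155]
  65 → bin 1  [load 115/155]
  75 → bin 2 (new)  [load 75/155]
  85 → bin 3 (new)  [load 85/155]
  75 → bin 2  [load 150/155]
  60 → bin 3  [load 145/155]
  90 → bin 4 (new)  [load 90/155]
  25 → bin 1  [load 140/155]
  80 → bin 5 (new)  [load 80/155]
  45 → bin 4  [load 135/155]
5 bins opened.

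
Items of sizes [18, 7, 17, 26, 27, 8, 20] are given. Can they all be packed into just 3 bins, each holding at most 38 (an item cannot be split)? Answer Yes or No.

Total = 123; ⌈123/38⌉ = 4.
At least 4 bins are required, but only 3 are allowed.

No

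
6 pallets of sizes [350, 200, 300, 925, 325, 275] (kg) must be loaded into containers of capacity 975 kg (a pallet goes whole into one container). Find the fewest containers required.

3

Total = 925 + 350 + 325 + 300 + 275 + 200 = 2375 kg.
Lower bound: ⌈2375/975⌉ = 3 containers.
A packing using 3 containers:
  container 1: 925 = 925
  container 2: 350 + 325 + 300 = 975
  container 3: 275 + 200 = 475
This matches the lower bound, so 3 is optimal.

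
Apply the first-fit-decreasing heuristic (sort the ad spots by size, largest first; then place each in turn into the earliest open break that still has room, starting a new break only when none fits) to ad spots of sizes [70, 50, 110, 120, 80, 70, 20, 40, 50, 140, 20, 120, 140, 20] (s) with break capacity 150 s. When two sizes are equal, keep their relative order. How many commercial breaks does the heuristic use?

Sorted descending: 140, 140, 120, 120, 110, 80, 70, 70, 50, 50, 40, 20, 20, 20.
  140 → break 1 (new)  [load 140/150]
  140 → break 2 (new)  [load 140/150]
  120 → break 3 (new)  [load 120/150]
  120 → break 4 (new)  [load 120/150]
  110 → break 5 (new)  [load 110/150]
  80 → break 6 (new)  [load 80/150]
  70 → break 6  [load 150/150]
  70 → break 7 (new)  [load 70/150]
  50 → break 7  [load 120/150]
  50 → break 8 (new)  [load 50/150]
  40 → break 5  [load 150/150]
  20 → break 3  [load 140/150]
  20 → break 4  [load 140/150]
  20 → break 7  [load 140/150]
8 commercial breaks opened.

8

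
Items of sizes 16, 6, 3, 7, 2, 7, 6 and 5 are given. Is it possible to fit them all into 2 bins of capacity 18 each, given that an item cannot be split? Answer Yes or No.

No

Total = 52; ⌈52/18⌉ = 3.
At least 3 bins are required, but only 2 are allowed.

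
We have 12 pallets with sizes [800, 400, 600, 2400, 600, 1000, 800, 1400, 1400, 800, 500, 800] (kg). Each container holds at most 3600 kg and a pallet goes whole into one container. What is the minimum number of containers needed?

4

Total = 2400 + 1400 + 1400 + 1000 + 800 + 800 + 800 + 800 + 600 + 600 + 500 + 400 = 11500 kg.
Lower bound: ⌈11500/3600⌉ = 4 containers.
A packing using 4 containers:
  container 1: 2400 + 1000 = 3400
  container 2: 1400 + 1400 + 800 = 3600
  container 3: 800 + 800 + 800 + 600 + 600 = 3600
  container 4: 500 + 400 = 900
This matches the lower bound, so 4 is optimal.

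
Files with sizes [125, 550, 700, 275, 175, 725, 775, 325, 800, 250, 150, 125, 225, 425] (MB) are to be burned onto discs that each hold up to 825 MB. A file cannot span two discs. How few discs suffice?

Total = 800 + 775 + 725 + 700 + 550 + 425 + 325 + 275 + 250 + 225 + 175 + 150 + 125 + 125 = 5625 MB.
Lower bound: ⌈5625/825⌉ = 7 discs.
A packing using 8 discs:
  disc 1: 800 = 800
  disc 2: 775 = 775
  disc 3: 725 = 725
  disc 4: 700 + 125 = 825
  disc 5: 550 + 275 = 825
  disc 6: 425 + 325 = 750
  disc 7: 250 + 225 + 175 + 150 = 800
  disc 8: 125 = 125
No arrangement into 7 discs stays within capacity, so 8 is optimal.

8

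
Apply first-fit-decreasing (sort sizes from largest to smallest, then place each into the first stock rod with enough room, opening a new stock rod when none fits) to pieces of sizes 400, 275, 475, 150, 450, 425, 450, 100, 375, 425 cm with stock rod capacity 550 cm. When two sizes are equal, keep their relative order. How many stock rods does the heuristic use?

8

Sorted descending: 475, 450, 450, 425, 425, 400, 375, 275, 150, 100.
  475 → stock rod 1 (new)  [load 475/550]
  450 → stock rod 2 (new)  [load 450/550]
  450 → stock rod 3 (new)  [load 450/550]
  425 → stock rod 4 (new)  [load 425/550]
  425 → stock rod 5 (new)  [load 425/550]
  400 → stock rod 6 (new)  [load 400/550]
  375 → stock rod 7 (new)  [load 375/550]
  275 → stock rod 8 (new)  [load 275/550]
  150 → stock rod 6  [load 550/550]
  100 → stock rod 2  [load 550/550]
8 stock rods opened.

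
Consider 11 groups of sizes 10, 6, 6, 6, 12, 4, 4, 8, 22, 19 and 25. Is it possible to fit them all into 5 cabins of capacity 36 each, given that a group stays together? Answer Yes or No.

Yes

A valid assignment using 4 cabins:
  cabin 1: 25 + 10 = 35
  cabin 2: 22 + 12 = 34
  cabin 3: 19 + 8 + 6 = 33
  cabin 4: 6 + 6 + 4 + 4 = 20
That uses only 4 ≤ 5, so 5 cabins are enough.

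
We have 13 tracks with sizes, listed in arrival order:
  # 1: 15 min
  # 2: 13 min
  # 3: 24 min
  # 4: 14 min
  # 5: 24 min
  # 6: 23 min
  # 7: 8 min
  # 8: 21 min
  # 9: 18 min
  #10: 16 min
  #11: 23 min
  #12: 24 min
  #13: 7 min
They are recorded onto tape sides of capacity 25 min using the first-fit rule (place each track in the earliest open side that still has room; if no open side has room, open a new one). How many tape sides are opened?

  15 → side 1 (new)  [load 15/25]
  13 → side 2 (new)  [load 13/25]
  24 → side 3 (new)  [load 24/25]
  14 → side 4 (new)  [load 14/25]
  24 → side 5 (new)  [load 24/25]
  23 → side 6 (new)  [load 23/25]
  8 → side 1  [load 23/25]
  21 → side 7 (new)  [load 21/25]
  18 → side 8 (new)  [load 18/25]
  16 → side 9 (new)  [load 16/25]
  23 → side 10 (new)  [load 23/25]
  24 → side 11 (new)  [load 24/25]
  7 → side 2  [load 20/25]
11 tape sides opened.

11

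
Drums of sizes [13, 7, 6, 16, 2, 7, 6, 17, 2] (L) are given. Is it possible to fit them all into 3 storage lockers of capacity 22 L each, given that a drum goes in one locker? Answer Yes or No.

Total = 76 L; ⌈76/22⌉ = 4.
At least 4 storage lockers are required, but only 3 are allowed.

No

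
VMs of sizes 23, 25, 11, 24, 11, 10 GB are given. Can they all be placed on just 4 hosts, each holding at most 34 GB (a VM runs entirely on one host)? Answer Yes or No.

Yes

A valid assignment using 4 hosts:
  host 1: 25 = 25
  host 2: 24 + 10 = 34
  host 3: 23 + 11 = 34
  host 4: 11 = 11
Every load is within 34 GB, so 4 hosts suffice.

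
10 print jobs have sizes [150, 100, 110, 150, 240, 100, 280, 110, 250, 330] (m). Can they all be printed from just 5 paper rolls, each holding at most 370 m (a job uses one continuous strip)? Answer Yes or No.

Total = 1820 m; ⌈1820/370⌉ = 5.
The bound of 5 does not rule out 5, but exhaustive search shows no assignment into 5 paper rolls of capacity 370 m exists — the minimum is 6.

No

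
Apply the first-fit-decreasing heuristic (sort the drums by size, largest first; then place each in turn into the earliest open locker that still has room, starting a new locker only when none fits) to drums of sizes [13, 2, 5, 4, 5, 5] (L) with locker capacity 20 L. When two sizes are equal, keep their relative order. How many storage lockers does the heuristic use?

Sorted descending: 13, 5, 5, 5, 4, 2.
  13 → locker 1 (new)  [load 13/20]
  5 → locker 1  [load 18/20]
  5 → locker 2 (new)  [load 5/20]
  5 → locker 2  [load 10/20]
  4 → locker 2  [load 14/20]
  2 → locker 1  [load 20/20]
2 storage lockers opened.

2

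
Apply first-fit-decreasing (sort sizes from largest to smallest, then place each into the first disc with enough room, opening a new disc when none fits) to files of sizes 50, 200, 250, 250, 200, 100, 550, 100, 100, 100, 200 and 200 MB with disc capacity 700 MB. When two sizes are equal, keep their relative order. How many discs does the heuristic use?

4

Sorted descending: 550, 250, 250, 200, 200, 200, 200, 100, 100, 100, 100, 50.
  550 → disc 1 (new)  [load 550/700]
  250 → disc 2 (new)  [load 250/700]
  250 → disc 2  [load 500/700]
  200 → disc 2  [load 700/700]
  200 → disc 3 (new)  [load 200/700]
  200 → disc 3  [load 400/700]
  200 → disc 3  [load 600/700]
  100 → disc 1  [load 650/700]
  100 → disc 3  [load 700/700]
  100 → disc 4 (new)  [load 100/700]
  100 → disc 4  [load 200/700]
  50 → disc 1  [load 700/700]
4 discs opened.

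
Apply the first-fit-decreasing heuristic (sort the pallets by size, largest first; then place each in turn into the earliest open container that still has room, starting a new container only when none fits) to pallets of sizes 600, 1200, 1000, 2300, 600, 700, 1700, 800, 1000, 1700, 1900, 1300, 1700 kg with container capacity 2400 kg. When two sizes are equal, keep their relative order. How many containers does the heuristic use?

8

Sorted descending: 2300, 1900, 1700, 1700, 1700, 1300, 1200, 1000, 1000, 800, 700, 600, 600.
  2300 → container 1 (new)  [load 2300/2400]
  1900 → container 2 (new)  [load 1900/2400]
  1700 → container 3 (new)  [load 1700/2400]
  1700 → container 4 (new)  [load 1700/2400]
  1700 → container 5 (new)  [load 1700/2400]
  1300 → container 6 (new)  [load 1300/2400]
  1200 → container 7 (new)  [load 1200/2400]
  1000 → container 6  [load 2300/2400]
  1000 → container 7  [load 2200/2400]
  800 → container 8 (new)  [load 800/2400]
  700 → container 3  [load 2400/2400]
  600 → container 4  [load 2300/2400]
  600 → container 5  [load 2300/2400]
8 containers opened.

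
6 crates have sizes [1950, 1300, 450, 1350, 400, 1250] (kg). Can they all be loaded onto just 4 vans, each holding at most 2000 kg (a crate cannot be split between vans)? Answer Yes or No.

Yes

A valid assignment using 4 vans:
  van 1: 1950 = 1950
  van 2: 1350 + 450 = 1800
  van 3: 1300 + 400 = 1700
  van 4: 1250 = 1250
Every load is within 2000 kg, so 4 vans suffice.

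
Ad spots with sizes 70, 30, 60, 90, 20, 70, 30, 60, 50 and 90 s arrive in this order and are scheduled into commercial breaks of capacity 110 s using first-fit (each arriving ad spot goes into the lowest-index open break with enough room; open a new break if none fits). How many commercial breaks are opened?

  70 → break 1 (new)  [load 70/110]
  30 → break 1  [load 100/110]
  60 → break 2 (new)  [load 60/110]
  90 → break 3 (new)  [load 90/110]
  20 → break 2  [load 80/110]
  70 → break 4 (new)  [load 70/110]
  30 → break 2  [load 110/110]
  60 → break 5 (new)  [load 60/110]
  50 → break 5  [load 110/110]
  90 → break 6 (new)  [load 90/110]
6 commercial breaks opened.

6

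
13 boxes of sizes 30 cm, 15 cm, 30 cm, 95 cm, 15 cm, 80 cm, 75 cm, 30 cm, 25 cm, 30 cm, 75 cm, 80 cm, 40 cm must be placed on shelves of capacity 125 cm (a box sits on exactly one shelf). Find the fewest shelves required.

Total = 95 + 80 + 80 + 75 + 75 + 40 + 30 + 30 + 30 + 30 + 25 + 15 + 15 = 620 cm.
Lower bound: ⌈620/125⌉ = 5 shelves.
A packing using 6 shelves:
  shelf 1: 95 + 30 = 125
  shelf 2: 80 + 40 = 120
  shelf 3: 80 + 30 + 15 = 125
  shelf 4: 75 + 30 + 15 = 120
  shelf 5: 75 + 30 = 105
  shelf 6: 25 = 25
No arrangement into 5 shelves stays within capacity, so 6 is optimal.

6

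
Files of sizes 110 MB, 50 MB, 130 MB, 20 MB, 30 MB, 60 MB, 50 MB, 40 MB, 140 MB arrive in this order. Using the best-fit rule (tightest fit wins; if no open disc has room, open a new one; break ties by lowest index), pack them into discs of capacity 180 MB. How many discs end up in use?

4

  110 → disc 1 (new)  [load 110/180]
  50 → disc 1  [load 160/180]
  130 → disc 2 (new)  [load 130/180]
  20 → disc 1  [load 180/180]
  30 → disc 2  [load 160/180]
  60 → disc 3 (new)  [load 60/180]
  50 → disc 3  [load 110/180]
  40 → disc 3  [load 150/180]
  140 → disc 4 (new)  [load 140/180]
4 discs opened.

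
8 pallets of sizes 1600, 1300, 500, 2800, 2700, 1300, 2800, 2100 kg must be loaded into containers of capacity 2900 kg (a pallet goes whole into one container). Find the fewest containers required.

Total = 2800 + 2800 + 2700 + 2100 + 1600 + 1300 + 1300 + 500 = 15100 kg.
Lower bound: ⌈15100/2900⌉ = 6 containers.
A packing using 6 containers:
  container 1: 2800 = 2800
  container 2: 2800 = 2800
  container 3: 2700 = 2700
  container 4: 2100 + 500 = 2600
  container 5: 1600 + 1300 = 2900
  container 6: 1300 = 1300
This matches the lower bound, so 6 is optimal.

6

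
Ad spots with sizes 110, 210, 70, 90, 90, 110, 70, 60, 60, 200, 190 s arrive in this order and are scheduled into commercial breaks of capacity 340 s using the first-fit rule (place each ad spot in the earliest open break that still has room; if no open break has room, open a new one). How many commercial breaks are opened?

  110 → break 1 (new)  [load 110/340]
  210 → break 1  [load 320/340]
  70 → break 2 (new)  [load 70/340]
  90 → break 2  [load 160/340]
  90 → break 2  [load 250/340]
  110 → break 3 (new)  [load 110/340]
  70 → break 2  [load 320/340]
  60 → break 3  [load 170/340]
  60 → break 3  [load 230/340]
  200 → break 4 (new)  [load 200/340]
  190 → break 5 (new)  [load 190/340]
5 commercial breaks opened.

5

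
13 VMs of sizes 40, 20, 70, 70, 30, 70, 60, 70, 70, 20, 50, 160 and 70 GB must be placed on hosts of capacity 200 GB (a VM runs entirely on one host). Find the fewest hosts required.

5

Total = 160 + 70 + 70 + 70 + 70 + 70 + 70 + 60 + 50 + 40 + 30 + 20 + 20 = 800 GB.
Lower bound: ⌈800/200⌉ = 4 hosts.
A packing using 5 hosts:
  host 1: 160 + 40 = 200
  host 2: 70 + 70 + 60 = 200
  host 3: 70 + 70 + 50 = 190
  host 4: 70 + 70 + 30 + 20 = 190
  host 5: 20 = 20
No arrangement into 4 hosts stays within capacity, so 5 is optimal.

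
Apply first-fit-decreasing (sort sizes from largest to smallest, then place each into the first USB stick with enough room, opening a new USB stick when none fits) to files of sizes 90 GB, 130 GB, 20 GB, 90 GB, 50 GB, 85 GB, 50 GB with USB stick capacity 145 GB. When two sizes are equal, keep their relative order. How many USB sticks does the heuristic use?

Sorted descending: 130, 90, 90, 85, 50, 50, 20.
  130 → USB stick 1 (new)  [load 130/145]
  90 → USB stick 2 (new)  [load 90/145]
  90 → USB stick 3 (new)  [load 90/145]
  85 → USB stick 4 (new)  [load 85/145]
  50 → USB stick 2  [load 140/145]
  50 → USB stick 3  [load 140/145]
  20 → USB stick 4  [load 105/145]
4 USB sticks opened.

4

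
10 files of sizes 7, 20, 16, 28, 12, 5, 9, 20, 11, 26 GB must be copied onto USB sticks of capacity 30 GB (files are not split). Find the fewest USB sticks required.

Total = 28 + 26 + 20 + 20 + 16 + 12 + 11 + 9 + 7 + 5 = 154 GB.
Lower bound: ⌈154/30⌉ = 6 USB sticks.
A packing using 6 USB sticks:
  USB stick 1: 28 = 28
  USB stick 2: 26 = 26
  USB stick 3: 20 + 9 = 29
  USB stick 4: 20 + 7 = 27
  USB stick 5: 16 + 12 = 28
  USB stick 6: 11 + 5 = 16
This matches the lower bound, so 6 is optimal.

6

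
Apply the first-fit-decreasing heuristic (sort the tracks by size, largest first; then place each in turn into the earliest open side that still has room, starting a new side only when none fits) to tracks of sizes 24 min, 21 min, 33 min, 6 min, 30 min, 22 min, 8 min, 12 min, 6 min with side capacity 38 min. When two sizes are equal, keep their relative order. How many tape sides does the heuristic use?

5

Sorted descending: 33, 30, 24, 22, 21, 12, 8, 6, 6.
  33 → side 1 (new)  [load 33/38]
  30 → side 2 (new)  [load 30/38]
  24 → side 3 (new)  [load 24/38]
  22 → side 4 (new)  [load 22/38]
  21 → side 5 (new)  [load 21/38]
  12 → side 3  [load 36/38]
  8 → side 2  [load 38/38]
  6 → side 4  [load 28/38]
  6 → side 4  [load 34/38]
5 tape sides opened.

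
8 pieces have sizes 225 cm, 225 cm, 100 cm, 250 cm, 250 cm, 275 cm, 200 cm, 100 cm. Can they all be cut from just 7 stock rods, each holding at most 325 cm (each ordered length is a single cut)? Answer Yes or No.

A valid assignment using 6 stock rods:
  stock rod 1: 275 = 275
  stock rod 2: 250 = 250
  stock rod 3: 250 = 250
  stock rod 4: 225 + 100 = 325
  stock rod 5: 225 + 100 = 325
  stock rod 6: 200 = 200
That uses only 6 ≤ 7, so 7 stock rods are enough.

Yes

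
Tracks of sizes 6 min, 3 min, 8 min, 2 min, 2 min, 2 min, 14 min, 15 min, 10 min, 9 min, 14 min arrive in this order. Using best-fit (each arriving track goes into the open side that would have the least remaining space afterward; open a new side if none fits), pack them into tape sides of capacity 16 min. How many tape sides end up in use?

  6 → side 1 (new)  [load 6/16]
  3 → side 1  [load 9/16]
  8 → side 2 (new)  [load 8/16]
  2 → side 1  [load 11/16]
  2 → side 1  [load 13/16]
  2 → side 1  [load 15/16]
  14 → side 3 (new)  [load 14/16]
  15 → side 4 (new)  [load 15/16]
  10 → side 5 (new)  [load 10/16]
  9 → side 6 (new)  [load 9/16]
  14 → side 7 (new)  [load 14/16]
7 tape sides opened.

7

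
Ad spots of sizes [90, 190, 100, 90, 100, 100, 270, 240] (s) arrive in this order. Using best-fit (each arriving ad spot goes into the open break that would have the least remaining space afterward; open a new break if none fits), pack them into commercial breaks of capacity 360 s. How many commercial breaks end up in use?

4

  90 → break 1 (new)  [load 90/360]
  190 → break 1  [load 280/360]
  100 → break 2 (new)  [load 100/360]
  90 → break 2  [load 190/360]
  100 → break 2  [load 290/360]
  100 → break 3 (new)  [load 100/360]
  270 → break 4 (new)  [load 270/360]
  240 → break 3  [load 340/360]
4 commercial breaks opened.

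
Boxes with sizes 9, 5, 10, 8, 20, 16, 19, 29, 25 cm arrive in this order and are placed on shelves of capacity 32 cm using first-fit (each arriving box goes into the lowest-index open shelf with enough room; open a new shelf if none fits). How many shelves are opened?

  9 → shelf 1 (new)  [load 9/32]
  5 → shelf 1  [load 14/32]
  10 → shelf 1  [load 24/32]
  8 → shelf 1  [load 32/32]
  20 → shelf 2 (new)  [load 20/32]
  16 → shelf 3 (new)  [load 16/32]
  19 → shelf 4 (new)  [load 19/32]
  29 → shelf 5 (new)  [load 29/32]
  25 → shelf 6 (new)  [load 25/32]
6 shelves opened.

6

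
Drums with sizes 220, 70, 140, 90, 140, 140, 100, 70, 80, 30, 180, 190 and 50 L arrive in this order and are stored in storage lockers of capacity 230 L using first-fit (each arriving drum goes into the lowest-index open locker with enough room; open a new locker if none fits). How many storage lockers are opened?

7

  220 → locker 1 (new)  [load 220/230]
  70 → locker 2 (new)  [load 70/230]
  140 → locker 2  [load 210/230]
  90 → locker 3 (new)  [load 90/230]
  140 → locker 3  [load 230/230]
  140 → locker 4 (new)  [load 140/230]
  100 → locker 5 (new)  [load 100/230]
  70 → locker 4  [load 210/230]
  80 → locker 5  [load 180/230]
  30 → locker 5  [load 210/230]
  180 → locker 6 (new)  [load 180/230]
  190 → locker 7 (new)  [load 190/230]
  50 → locker 6  [load 230/230]
7 storage lockers opened.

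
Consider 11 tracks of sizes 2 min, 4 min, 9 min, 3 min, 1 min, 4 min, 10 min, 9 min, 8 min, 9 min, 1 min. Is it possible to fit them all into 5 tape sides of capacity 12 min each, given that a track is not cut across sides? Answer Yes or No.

Total = 60 min; ⌈60/12⌉ = 5.
The bound of 5 does not rule out 5, but exhaustive search shows no assignment into 5 tape sides of capacity 12 min exists — the minimum is 6.

No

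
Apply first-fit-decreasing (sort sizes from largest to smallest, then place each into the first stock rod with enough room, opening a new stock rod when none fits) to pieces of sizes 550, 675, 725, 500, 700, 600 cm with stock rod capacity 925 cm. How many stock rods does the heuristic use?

6

Sorted descending: 725, 700, 675, 600, 550, 500.
  725 → stock rod 1 (new)  [load 725/925]
  700 → stock rod 2 (new)  [load 700/925]
  675 → stock rod 3 (new)  [load 675/925]
  600 → stock rod 4 (new)  [load 600/925]
  550 → stock rod 5 (new)  [load 550/925]
  500 → stock rod 6 (new)  [load 500/925]
6 stock rods opened.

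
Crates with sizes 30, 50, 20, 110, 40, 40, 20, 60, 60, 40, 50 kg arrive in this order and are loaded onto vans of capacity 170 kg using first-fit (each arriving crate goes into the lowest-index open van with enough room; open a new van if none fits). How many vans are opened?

  30 → van 1 (new)  [load 30/170]
  50 → van 1  [load 80/170]
  20 → van 1  [load 100/170]
  110 → van 2 (new)  [load 110/170]
  40 → van 1  [load 140/170]
  40 → van 2  [load 150/170]
  20 → van 1  [load 160/170]
  60 → van 3 (new)  [load 60/170]
  60 → van 3  [load 120/170]
  40 → van 3  [load 160/170]
  50 → van 4 (new)  [load 50/170]
4 vans opened.

4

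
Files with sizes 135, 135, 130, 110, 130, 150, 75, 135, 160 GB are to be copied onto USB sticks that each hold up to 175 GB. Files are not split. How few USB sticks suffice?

Total = 160 + 150 + 135 + 135 + 135 + 130 + 130 + 110 + 75 = 1160 GB.
Lower bound: ⌈1160/175⌉ = 7 USB sticks.
Also, 8 files each exceed 175/2 GB, and no two of those can share a USB stick, so at least 8 USB sticks are needed.
A packing using 9 USB sticks:
  USB stick 1: 160 = 160
  USB stick 2: 150 = 150
  USB stick 3: 135 = 135
  USB stick 4: 135 = 135
  USB stick 5: 135 = 135
  USB stick 6: 130 = 130
  USB stick 7: 130 = 130
  USB stick 8: 110 = 110
  USB stick 9: 75 = 75
No arrangement into 8 USB sticks stays within capacity, so 9 is optimal.

9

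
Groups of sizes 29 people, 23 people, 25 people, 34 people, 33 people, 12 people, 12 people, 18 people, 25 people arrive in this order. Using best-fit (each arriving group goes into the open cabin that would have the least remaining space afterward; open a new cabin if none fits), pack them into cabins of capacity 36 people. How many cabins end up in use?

  29 → cabin 1 (new)  [load 29/36]
  23 → cabin 2 (new)  [load 23/36]
  25 → cabin 3 (new)  [load 25/36]
  34 → cabin 4 (new)  [load 34/36]
  33 → cabin 5 (new)  [load 33/36]
  12 → cabin 2  [load 35/36]
  12 → cabin 6 (new)  [load 12/36]
  18 → cabin 6  [load 30/36]
  25 → cabin 7 (new)  [load 25/36]
7 cabins opened.

7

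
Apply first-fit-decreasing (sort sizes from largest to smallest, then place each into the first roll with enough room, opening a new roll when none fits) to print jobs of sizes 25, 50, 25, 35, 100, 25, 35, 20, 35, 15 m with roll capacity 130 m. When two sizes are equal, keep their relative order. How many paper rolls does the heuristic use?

Sorted descending: 100, 50, 35, 35, 35, 25, 25, 25, 20, 15.
  100 → roll 1 (new)  [load 100/130]
  50 → roll 2 (new)  [load 50/130]
  35 → roll 2  [load 85/130]
  35 → roll 2  [load 120/130]
  35 → roll 3 (new)  [load 35/130]
  25 → roll 1  [load 125/130]
  25 → roll 3  [load 60/130]
  25 → roll 3  [load 85/130]
  20 → roll 3  [load 105/130]
  15 → roll 3  [load 120/130]
3 paper rolls opened.

3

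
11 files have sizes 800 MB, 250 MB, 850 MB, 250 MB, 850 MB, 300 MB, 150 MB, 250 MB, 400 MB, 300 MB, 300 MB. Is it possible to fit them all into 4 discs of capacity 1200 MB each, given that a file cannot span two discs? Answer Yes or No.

Yes

A valid assignment using 4 discs:
  disc 1: 850 + 300 = 1150
  disc 2: 850 + 300 = 1150
  disc 3: 800 + 400 = 1200
  disc 4: 300 + 250 + 250 + 250 + 150 = 1200
Every load is within 1200 MB, so 4 discs suffice.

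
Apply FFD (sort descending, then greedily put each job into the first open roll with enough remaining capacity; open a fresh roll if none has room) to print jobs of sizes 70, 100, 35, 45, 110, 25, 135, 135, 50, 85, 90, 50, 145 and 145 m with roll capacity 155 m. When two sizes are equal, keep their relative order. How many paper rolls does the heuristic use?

9

Sorted descending: 145, 145, 135, 135, 110, 100, 90, 85, 70, 50, 50, 45, 35, 25.
  145 → roll 1 (new)  [load 145/155]
  145 → roll 2 (new)  [load 145/155]
  135 → roll 3 (new)  [load 135/155]
  135 → roll 4 (new)  [load 135/155]
  110 → roll 5 (new)  [load 110/155]
  100 → roll 6 (new)  [load 100/155]
  90 → roll 7 (new)  [load 90/155]
  85 → roll 8 (new)  [load 85/155]
  70 → roll 8  [load 155/155]
  50 → roll 6  [load 150/155]
  50 → roll 7  [load 140/155]
  45 → roll 5  [load 155/155]
  35 → roll 9 (new)  [load 35/155]
  25 → roll 9  [load 60/155]
9 paper rolls opened.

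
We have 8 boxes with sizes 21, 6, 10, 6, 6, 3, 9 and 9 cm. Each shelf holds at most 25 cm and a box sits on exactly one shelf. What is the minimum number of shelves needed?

3

Total = 21 + 10 + 9 + 9 + 6 + 6 + 6 + 3 = 70 cm.
Lower bound: ⌈70/25⌉ = 3 shelves.
A packing using 3 shelves:
  shelf 1: 21 + 3 = 24
  shelf 2: 10 + 9 + 6 = 25
  shelf 3: 9 + 6 + 6 = 21
This matches the lower bound, so 3 is optimal.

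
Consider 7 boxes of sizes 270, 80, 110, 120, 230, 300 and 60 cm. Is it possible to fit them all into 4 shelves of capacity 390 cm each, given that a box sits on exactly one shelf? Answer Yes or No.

Yes

A valid assignment using 4 shelves:
  shelf 1: 300 + 80 = 380
  shelf 2: 270 + 120 = 390
  shelf 3: 230 + 110 = 340
  shelf 4: 60 = 60
Every load is within 390 cm, so 4 shelves suffice.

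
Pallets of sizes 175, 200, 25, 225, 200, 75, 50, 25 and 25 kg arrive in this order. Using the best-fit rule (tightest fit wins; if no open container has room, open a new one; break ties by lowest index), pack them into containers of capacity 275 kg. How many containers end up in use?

  175 → container 1 (new)  [load 175/275]
  200 → container 2 (new)  [load 200/275]
  25 → container 2  [load 225/275]
  225 → container 3 (new)  [load 225/275]
  200 → container 4 (new)  [load 200/275]
  75 → container 4  [load 275/275]
  50 → container 2  [load 275/275]
  25 → container 3  [load 250/275]
  25 → container 3  [load 275/275]
4 containers opened.

4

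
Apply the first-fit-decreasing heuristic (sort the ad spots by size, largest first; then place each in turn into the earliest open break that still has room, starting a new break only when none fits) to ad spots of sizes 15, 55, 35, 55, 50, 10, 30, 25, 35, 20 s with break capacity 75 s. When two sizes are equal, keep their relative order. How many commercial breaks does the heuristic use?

5

Sorted descending: 55, 55, 50, 35, 35, 30, 25, 20, 15, 10.
  55 → break 1 (new)  [load 55/75]
  55 → break 2 (new)  [load 55/75]
  50 → break 3 (new)  [load 50/75]
  35 → break 4 (new)  [load 35/75]
  35 → break 4  [load 70/75]
  30 → break 5 (new)  [load 30/75]
  25 → break 3  [load 75/75]
  20 → break 1  [load 75/75]
  15 → break 2  [load 70/75]
  10 → break 5  [load 40/75]
5 commercial breaks opened.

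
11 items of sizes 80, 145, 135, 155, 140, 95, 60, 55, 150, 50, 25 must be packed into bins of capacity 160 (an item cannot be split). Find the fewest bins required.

8

Total = 155 + 150 + 145 + 140 + 135 + 95 + 80 + 60 + 55 + 50 + 25 = 1090.
Lower bound: ⌈1090/160⌉ = 7 bins.
A packing using 8 bins:
  bin 1: 155 = 155
  bin 2: 150 = 150
  bin 3: 145 = 145
  bin 4: 140 = 140
  bin 5: 135 + 25 = 160
  bin 6: 95 + 60 = 155
  bin 7: 80 + 55 = 135
  bin 8: 50 = 50
No arrangement into 7 bins stays within capacity, so 8 is optimal.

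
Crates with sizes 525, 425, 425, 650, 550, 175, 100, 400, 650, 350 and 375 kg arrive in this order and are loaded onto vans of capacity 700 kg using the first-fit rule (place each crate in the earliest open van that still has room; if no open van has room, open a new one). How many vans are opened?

9

  525 → van 1 (new)  [load 525/700]
  425 → van 2 (new)  [load 425/700]
  425 → van 3 (new)  [load 425/700]
  650 → van 4 (new)  [load 650/700]
  550 → van 5 (new)  [load 550/700]
  175 → van 1  [load 700/700]
  100 → van 2  [load 525/700]
  400 → van 6 (new)  [load 400/700]
  650 → van 7 (new)  [load 650/700]
  350 → van 8 (new)  [load 350/700]
  375 → van 9 (new)  [load 375/700]
9 vans opened.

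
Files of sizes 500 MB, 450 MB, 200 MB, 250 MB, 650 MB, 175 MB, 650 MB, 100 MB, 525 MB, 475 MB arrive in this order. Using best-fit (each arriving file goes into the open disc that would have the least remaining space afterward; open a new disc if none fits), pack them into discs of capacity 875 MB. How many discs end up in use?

  500 → disc 1 (new)  [load 500/875]
  450 → disc 2 (new)  [load 450/875]
  200 → disc 1  [load 700/875]
  250 → disc 2  [load 700/875]
  650 → disc 3 (new)  [load 650/875]
  175 → disc 1  [load 875/875]
  650 → disc 4 (new)  [load 650/875]
  100 → disc 2  [load 800/875]
  525 → disc 5 (new)  [load 525/875]
  475 → disc 6 (new)  [load 475/875]
6 discs opened.

6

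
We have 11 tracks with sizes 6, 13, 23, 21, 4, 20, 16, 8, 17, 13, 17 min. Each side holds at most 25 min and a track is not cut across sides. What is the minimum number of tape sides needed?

Total = 23 + 21 + 20 + 17 + 17 + 16 + 13 + 13 + 8 + 6 + 4 = 158 min.
Lower bound: ⌈158/25⌉ = 7 tape sides.
Also, 8 tracks each exceed 25/2 min, and no two of those can share a side, so at least 8 tape sides are needed.
A packing using 8 tape sides:
  side 1: 23 = 23
  side 2: 21 + 4 = 25
  side 3: 20 = 20
  side 4: 17 + 8 = 25
  side 5: 17 + 6 = 23
  side 6: 16 = 16
  side 7: 13 = 13
  side 8: 13 = 13
This matches the lower bound, so 8 is optimal.

8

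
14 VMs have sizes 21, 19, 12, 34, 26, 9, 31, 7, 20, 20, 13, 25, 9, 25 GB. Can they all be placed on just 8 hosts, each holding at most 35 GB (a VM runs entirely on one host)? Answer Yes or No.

Total = 271 GB; ⌈271/35⌉ = 8.
9 VMs each exceed half the capacity and cannot share a host, forcing at least 9 hosts.
At least 9 hosts are required, but only 8 are allowed.

No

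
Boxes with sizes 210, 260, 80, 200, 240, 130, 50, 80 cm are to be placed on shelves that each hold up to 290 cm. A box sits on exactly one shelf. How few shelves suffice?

Total = 260 + 240 + 210 + 200 + 130 + 80 + 80 + 50 = 1250 cm.
Lower bound: ⌈1250/290⌉ = 5 shelves.
A packing using 5 shelves:
  shelf 1: 260 = 260
  shelf 2: 240 + 50 = 290
  shelf 3: 210 + 80 = 290
  shelf 4: 200 + 80 = 280
  shelf 5: 130 = 130
This matches the lower bound, so 5 is optimal.

5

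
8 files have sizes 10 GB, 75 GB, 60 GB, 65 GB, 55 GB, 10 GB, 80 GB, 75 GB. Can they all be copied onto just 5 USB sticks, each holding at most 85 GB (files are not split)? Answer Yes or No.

No

Total = 430 GB; ⌈430/85⌉ = 6.
At least 6 USB sticks are required, but only 5 are allowed.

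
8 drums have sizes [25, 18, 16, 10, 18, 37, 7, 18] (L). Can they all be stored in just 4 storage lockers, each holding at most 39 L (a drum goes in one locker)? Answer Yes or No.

Total = 149 L; ⌈149/39⌉ = 4.
The bound of 4 does not rule out 4, but exhaustive search shows no assignment into 4 storage lockers of capacity 39 L exists — the minimum is 5.

No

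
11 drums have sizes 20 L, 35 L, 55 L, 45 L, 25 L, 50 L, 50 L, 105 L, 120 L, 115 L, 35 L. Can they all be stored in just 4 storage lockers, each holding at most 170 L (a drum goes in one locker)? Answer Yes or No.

Yes

A valid assignment using 4 storage lockers:
  locker 1: 120 + 50 = 170
  locker 2: 115 + 55 = 170
  locker 3: 105 + 50 = 155
  locker 4: 45 + 35 + 35 + 25 + 20 = 160
Every load is within 170 L, so 4 storage lockers suffice.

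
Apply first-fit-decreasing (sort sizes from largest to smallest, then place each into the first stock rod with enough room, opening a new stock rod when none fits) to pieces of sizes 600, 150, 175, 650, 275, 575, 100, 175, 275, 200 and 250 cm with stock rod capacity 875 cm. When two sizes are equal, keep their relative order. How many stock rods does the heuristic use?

4

Sorted descending: 650, 600, 575, 275, 275, 250, 200, 175, 175, 150, 100.
  650 → stock rod 1 (new)  [load 650/875]
  600 → stock rod 2 (new)  [load 600/875]
  575 → stock rod 3 (new)  [load 575/875]
  275 → stock rod 2  [load 875/875]
  275 → stock rod 3  [load 850/875]
  250 → stock rod 4 (new)  [load 250/875]
  200 → stock rod 1  [load 850/875]
  175 → stock rod 4  [load 425/875]
  175 → stock rod 4  [load 600/875]
  150 → stock rod 4  [load 750/875]
  100 → stock rod 4  [load 850/875]
4 stock rods opened.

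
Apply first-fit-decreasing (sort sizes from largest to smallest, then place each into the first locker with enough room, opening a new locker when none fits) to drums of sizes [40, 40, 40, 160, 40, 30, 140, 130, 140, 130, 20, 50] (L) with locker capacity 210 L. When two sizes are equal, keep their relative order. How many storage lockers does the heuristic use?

Sorted descending: 160, 140, 140, 130, 130, 50, 40, 40, 40, 40, 30, 20.
  160 → locker 1 (new)  [load 160/210]
  140 → locker 2 (new)  [load 140/210]
  140 → locker 3 (new)  [load 140/210]
  130 → locker 4 (new)  [load 130/210]
  130 → locker 5 (new)  [load 130/210]
  50 → locker 1  [load 210/210]
  40 → locker 2  [load 180/210]
  40 → locker 3  [load 180/210]
  40 → locker 4  [load 170/210]
  40 → locker 4  [load 210/210]
  30 → locker 2  [load 210/210]
  20 → locker 3  [load 200/210]
5 storage lockers opened.

5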